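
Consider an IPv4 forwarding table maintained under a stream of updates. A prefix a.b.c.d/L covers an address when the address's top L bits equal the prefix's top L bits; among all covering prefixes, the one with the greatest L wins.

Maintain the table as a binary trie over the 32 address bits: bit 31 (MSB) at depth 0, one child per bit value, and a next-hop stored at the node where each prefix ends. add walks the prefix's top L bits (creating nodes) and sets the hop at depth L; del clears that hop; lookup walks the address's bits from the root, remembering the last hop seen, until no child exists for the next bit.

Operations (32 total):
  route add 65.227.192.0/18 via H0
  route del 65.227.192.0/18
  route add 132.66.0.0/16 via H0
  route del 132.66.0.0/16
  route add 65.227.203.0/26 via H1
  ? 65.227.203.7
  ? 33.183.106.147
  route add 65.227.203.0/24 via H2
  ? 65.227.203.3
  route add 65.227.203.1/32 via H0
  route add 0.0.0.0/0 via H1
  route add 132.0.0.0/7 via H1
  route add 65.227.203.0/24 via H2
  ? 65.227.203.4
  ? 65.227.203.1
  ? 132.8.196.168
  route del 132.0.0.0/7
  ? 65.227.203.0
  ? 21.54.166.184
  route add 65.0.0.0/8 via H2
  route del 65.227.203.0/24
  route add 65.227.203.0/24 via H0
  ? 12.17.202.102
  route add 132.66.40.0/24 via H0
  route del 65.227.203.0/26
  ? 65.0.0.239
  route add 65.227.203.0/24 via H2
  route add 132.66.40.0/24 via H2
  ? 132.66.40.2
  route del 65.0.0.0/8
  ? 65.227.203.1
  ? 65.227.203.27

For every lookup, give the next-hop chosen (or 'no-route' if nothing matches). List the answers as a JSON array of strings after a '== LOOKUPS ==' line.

Apply in order:
  + 65.227.192.0/18 (H0) depth=18
  - 65.227.192.0/18 clear@18
  + 132.66.0.0/16 (H0) depth=16
  - 132.66.0.0/16 clear@16
  + 65.227.203.0/26 (H1) depth=26
  Q 65.227.203.7: descend 01000001111000111100101100 ; hops seen [H1] ; pick H1
  Q 33.183.106.147: descend 0 ; hops seen [∅] ; pick no-route
  + 65.227.203.0/24 (H2) depth=24
  Q 65.227.203.3: descend 01000001111000111100101100 ; hops seen [H2,H1] ; pick H1
  + 65.227.203.1/32 (H0) depth=32
  + 0.0.0.0/0 (H1) depth=0
  + 132.0.0.0/7 (H1) depth=7
  + 65.227.203.0/24 (H2) depth=24
  Q 65.227.203.4: descend 01000001111000111100101100000 ; hops seen [H1,H2,H1] ; pick H1
  Q 65.227.203.1: descend 01000001111000111100101100000001 ; hops seen [H1,H2,H1,H0] ; pick H0
  Q 132.8.196.168: descend 100001000 ; hops seen [H1,H1] ; pick H1
  - 132.0.0.0/7 clear@7
  Q 65.227.203.0: descend 0100000111100011110010110000000 ; hops seen [H1,H2,H1] ; pick H1
  Q 21.54.166.184: descend 0 ; hops seen [H1] ; pick H1
  + 65.0.0.0/8 (H2) depth=8
  - 65.227.203.0/24 clear@24
  + 65.227.203.0/24 (H0) depth=24
  Q 12.17.202.102: descend 0 ; hops seen [H1] ; pick H1
  + 132.66.40.0/24 (H0) depth=24
  - 65.227.203.0/26 clear@26
  Q 65.0.0.239: descend 01000001 ; hops seen [H1,H2] ; pick H2
  + 65.227.203.0/24 (H2) depth=24
  + 132.66.40.0/24 (H2) depth=24
  Q 132.66.40.2: descend 100001000100001000101000 ; hops seen [H1,H2] ; pick H2
  - 65.0.0.0/8 clear@8
  Q 65.227.203.1: descend 01000001111000111100101100000001 ; hops seen [H1,H2,H0] ; pick H0
  Q 65.227.203.27: descend 010000011110001111001011000 ; hops seen [H1,H2] ; pick H2

== LOOKUPS ==
["H1","no-route","H1","H1","H0","H1","H1","H1","H1","H2","H2","H0","H2"]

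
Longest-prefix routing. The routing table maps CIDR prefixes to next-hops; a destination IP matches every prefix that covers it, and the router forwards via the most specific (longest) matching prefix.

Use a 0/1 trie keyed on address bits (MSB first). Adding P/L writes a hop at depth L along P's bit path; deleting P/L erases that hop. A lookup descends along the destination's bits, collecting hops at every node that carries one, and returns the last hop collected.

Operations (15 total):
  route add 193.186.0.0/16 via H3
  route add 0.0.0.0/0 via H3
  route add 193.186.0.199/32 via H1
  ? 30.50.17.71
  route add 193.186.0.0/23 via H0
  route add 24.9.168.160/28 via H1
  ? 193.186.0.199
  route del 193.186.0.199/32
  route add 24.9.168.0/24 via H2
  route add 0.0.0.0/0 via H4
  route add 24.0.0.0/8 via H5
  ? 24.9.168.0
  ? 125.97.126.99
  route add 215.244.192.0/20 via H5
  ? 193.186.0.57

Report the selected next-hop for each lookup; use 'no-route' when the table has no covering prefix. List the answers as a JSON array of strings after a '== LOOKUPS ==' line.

Apply in order:
  + 193.186.0.0/16 (H3) depth=16
  + 0.0.0.0/0 (H3) depth=0
  + 193.186.0.199/32 (H1) depth=32
  lookup 30.50.17.71: bits ε walk d0:H3 -> H3
  + 193.186.0.0/23 (H0) depth=23
  + 24.9.168.160/28 (H1) depth=28
  lookup 193.186.0.199: bits 11000001101110100000000011000111 walk d0:H3→d1:-→d2:-→d3:-→d4:-→d5:-→d6:-→d7:-→d8:-→d9:-→d10:-→d11:-→d12:-→d13:-→d14:-→d15:-→d16:H3→d17:-→d18:-→d19:-→d20:-→d21:-→d22:-→d23:H0→d24:-→d25:-→d26:-→d27:-→d28:-→d29:-→d30:-→d31:-→d32:H1 -> H1
  - 193.186.0.199/32 clear@32
  + 24.9.168.0/24 (H2) depth=24
  + 0.0.0.0/0 (H4) depth=0
  + 24.0.0.0/8 (H5) depth=8
  lookup 24.9.168.0: bits 000110000000100110101000 walk d0:H4→d1:-→d2:-→d3:-→d4:-→d5:-→d6:-→d7:-→d8:H5→d9:-→d10:-→d11:-→d12:-→d13:-→d14:-→d15:-→d16:-→d17:-→d18:-→d19:-→d20:-→d21:-→d22:-→d23:-→d24:H2 -> H2
  lookup 125.97.126.99: bits 0 walk d0:H4→d1:- -> H4
  + 215.244.192.0/20 (H5) depth=20
  lookup 193.186.0.57: bits 110000011011101000000000 walk d0:H4→d1:-→d2:-→d3:-→d4:-→d5:-→d6:-→d7:-→d8:-→d9:-→d10:-→d11:-→d12:-→d13:-→d14:-→d15:-→d16:H3→d17:-→d18:-→d19:-→d20:-→d21:-→d22:-→d23:H0→d24:- -> H0

== LOOKUPS ==
["H3","H1","H2","H4","H0"]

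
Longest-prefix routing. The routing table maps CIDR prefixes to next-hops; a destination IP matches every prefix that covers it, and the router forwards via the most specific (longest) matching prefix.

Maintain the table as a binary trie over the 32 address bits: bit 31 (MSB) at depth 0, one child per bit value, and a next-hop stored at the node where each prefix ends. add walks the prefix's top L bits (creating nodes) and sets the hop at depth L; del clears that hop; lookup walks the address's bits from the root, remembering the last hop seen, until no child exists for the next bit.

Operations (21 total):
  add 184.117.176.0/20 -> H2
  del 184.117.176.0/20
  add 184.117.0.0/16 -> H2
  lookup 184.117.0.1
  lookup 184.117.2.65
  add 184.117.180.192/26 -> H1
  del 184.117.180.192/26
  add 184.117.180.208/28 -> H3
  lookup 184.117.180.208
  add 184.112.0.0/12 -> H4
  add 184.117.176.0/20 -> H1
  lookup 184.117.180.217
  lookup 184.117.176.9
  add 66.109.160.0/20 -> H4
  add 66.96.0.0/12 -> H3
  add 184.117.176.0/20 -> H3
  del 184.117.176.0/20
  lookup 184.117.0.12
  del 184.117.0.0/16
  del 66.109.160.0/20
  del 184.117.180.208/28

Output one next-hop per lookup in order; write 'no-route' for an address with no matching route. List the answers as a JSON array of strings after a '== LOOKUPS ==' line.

Process each operation:
  + 184.117.176.0/20 (H2) depth=20
  - 184.117.176.0/20 clear@20
  + 184.117.0.0/16 (H2) depth=16
  lookup 184.117.0.1: bits 1011100001110101 walk d0:-→d1:-→d2:-→d3:-→d4:-→d5:-→d6:-→d7:-→d8:-→d9:-→d10:-→d11:-→d12:-→d13:-→d14:-→d15:-→d16:H2 -> H2
  lookup 184.117.2.65: bits 1011100001110101 walk d0:-→d1:-→d2:-→d3:-→d4:-→d5:-→d6:-→d7:-→d8:-→d9:-→d10:-→d11:-→d12:-→d13:-→d14:-→d15:-→d16:H2 -> H2
  + 184.117.180.192/26 (H1) depth=26
  - 184.117.180.192/26 clear@26
  + 184.117.180.208/28 (H3) depth=28
  lookup 184.117.180.208: bits 1011100001110101101101001101 walk d0:-→d1:-→d2:-→d3:-→d4:-→d5:-→d6:-→d7:-→d8:-→d9:-→d10:-→d11:-→d12:-→d13:-→d14:-→d15:-→d16:H2→d17:-→d18:-→d19:-→d20:-→d21:-→d22:-→d23:-→d24:-→d25:-→d26:-→d27:-→d28:H3 -> H3
  + 184.112.0.0/12 (H4) depth=12
  + 184.117.176.0/20 (H1) depth=20
  lookup 184.117.180.217: bits 1011100001110101101101001101 walk d0:-→d1:-→d2:-→d3:-→d4:-→d5:-→d6:-→d7:-→d8:-→d9:-→d10:-→d11:-→d12:H4→d13:-→d14:-→d15:-→d16:H2→d17:-→d18:-→d19:-→d20:H1→d21:-→d22:-→d23:-→d24:-→d25:-→d26:-→d27:-→d28:H3 -> H3
  lookup 184.117.176.9: bits 101110000111010110110 walk d0:-→d1:-→d2:-→d3:-→d4:-→d5:-→d6:-→d7:-→d8:-→d9:-→d10:-→d11:-→d12:H4→d13:-→d14:-→d15:-→d16:H2→d17:-→d18:-→d19:-→d20:H1→d21:- -> H1
  + 66.109.160.0/20 (H4) depth=20
  + 66.96.0.0/12 (H3) depth=12
  + 184.117.176.0/20 (H3) depth=20
  - 184.117.176.0/20 clear@20
  lookup 184.117.0.12: bits 1011100001110101 walk d0:-→d1:-→d2:-→d3:-→d4:-→d5:-→d6:-→d7:-→d8:-→d9:-→d10:-→d11:-→d12:H4→d13:-→d14:-→d15:-→d16:H2 -> H2
  - 184.117.0.0/16 clear@16
  - 66.109.160.0/20 clear@20
  - 184.117.180.208/28 clear@28

== LOOKUPS ==
["H2","H2","H3","H3","H1","H2"]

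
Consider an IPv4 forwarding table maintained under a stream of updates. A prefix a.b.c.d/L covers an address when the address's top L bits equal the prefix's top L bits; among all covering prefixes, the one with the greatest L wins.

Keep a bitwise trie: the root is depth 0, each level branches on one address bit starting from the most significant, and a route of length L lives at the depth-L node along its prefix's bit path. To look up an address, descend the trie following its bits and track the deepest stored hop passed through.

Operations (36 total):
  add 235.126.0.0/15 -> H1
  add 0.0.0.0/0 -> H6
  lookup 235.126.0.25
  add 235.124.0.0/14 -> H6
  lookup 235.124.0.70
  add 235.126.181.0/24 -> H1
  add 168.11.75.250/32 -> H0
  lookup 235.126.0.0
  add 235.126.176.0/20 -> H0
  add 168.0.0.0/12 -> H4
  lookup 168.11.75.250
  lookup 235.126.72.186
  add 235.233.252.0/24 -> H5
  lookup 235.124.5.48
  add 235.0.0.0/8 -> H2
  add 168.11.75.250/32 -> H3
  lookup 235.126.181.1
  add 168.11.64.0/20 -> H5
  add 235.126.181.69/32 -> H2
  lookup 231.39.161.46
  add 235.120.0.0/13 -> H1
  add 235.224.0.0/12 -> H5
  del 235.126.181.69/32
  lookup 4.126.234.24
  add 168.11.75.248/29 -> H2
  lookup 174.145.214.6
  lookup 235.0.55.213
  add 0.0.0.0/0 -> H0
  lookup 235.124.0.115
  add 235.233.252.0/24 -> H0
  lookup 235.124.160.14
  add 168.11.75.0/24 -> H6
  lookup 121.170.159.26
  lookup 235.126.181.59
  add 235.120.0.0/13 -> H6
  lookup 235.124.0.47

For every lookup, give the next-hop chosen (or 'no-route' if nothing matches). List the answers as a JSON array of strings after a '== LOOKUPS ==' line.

Trace:
  + 235.126.0.0/15 (H1) depth=15
  + 0.0.0.0/0 (H6) depth=0
  ? 235.126.0.25  path d0:H6→d1:-→d2:-→d3:-→d4:-→d5:-→d6:-→d7:-→d8:-→d9:-→d10:-→d11:-→d12:-→d13:-→d14:-→d15:H1  best=H1
  + 235.124.0.0/14 (H6) depth=14
  ? 235.124.0.70  path d0:H6→d1:-→d2:-→d3:-→d4:-→d5:-→d6:-→d7:-→d8:-→d9:-→d10:-→d11:-→d12:-→d13:-→d14:H6  best=H6
  + 235.126.181.0/24 (H1) depth=24
  + 168.11.75.250/32 (H0) depth=32
  ? 235.126.0.0  path d0:H6→d1:-→d2:-→d3:-→d4:-→d5:-→d6:-→d7:-→d8:-→d9:-→d10:-→d11:-→d12:-→d13:-→d14:H6→d15:H1→d16:-  best=H1
  + 235.126.176.0/20 (H0) depth=20
  + 168.0.0.0/12 (H4) depth=12
  ? 168.11.75.250  path d0:H6→d1:-→d2:-→d3:-→d4:-→d5:-→d6:-→d7:-→d8:-→d9:-→d10:-→d11:-→d12:H4→d13:-→d14:-→d15:-→d16:-→d17:-→d18:-→d19:-→d20:-→d21:-→d22:-→d23:-→d24:-→d25:-→d26:-→d27:-→d28:-→d29:-→d30:-→d31:-→d32:H0  best=H0
  ? 235.126.72.186  path d0:H6→d1:-→d2:-→d3:-→d4:-→d5:-→d6:-→d7:-→d8:-→d9:-→d10:-→d11:-→d12:-→d13:-→d14:H6→d15:H1→d16:-  best=H1
  + 235.233.252.0/24 (H5) depth=24
  ? 235.124.5.48  path d0:H6→d1:-→d2:-→d3:-→d4:-→d5:-→d6:-→d7:-→d8:-→d9:-→d10:-→d11:-→d12:-→d13:-→d14:H6  best=H6
  + 235.0.0.0/8 (H2) depth=8
  + 168.11.75.250/32 (H3) depth=32
  ? 235.126.181.1  path d0:H6→d1:-→d2:-→d3:-→d4:-→d5:-→d6:-→d7:-→d8:H2→d9:-→d10:-→d11:-→d12:-→d13:-→d14:H6→d15:H1→d16:-→d17:-→d18:-→d19:-→d20:H0→d21:-→d22:-→d23:-→d24:H1  best=H1
  + 168.11.64.0/20 (H5) depth=20
  + 235.126.181.69/32 (H2) depth=32
  ? 231.39.161.46  path d0:H6→d1:-→d2:-→d3:-→d4:-  best=H6
  + 235.120.0.0/13 (H1) depth=13
  + 235.224.0.0/12 (H5) depth=12
  - 235.126.181.69/32 clear@32
  ? 4.126.234.24  path d0:H6  best=H6
  + 168.11.75.248/29 (H2) depth=29
  ? 174.145.214.6  path d0:H6→d1:-→d2:-→d3:-→d4:-→d5:-  best=H6
  ? 235.0.55.213  path d0:H6→d1:-→d2:-→d3:-→d4:-→d5:-→d6:-→d7:-→d8:H2→d9:-  best=H2
  + 0.0.0.0/0 (H0) depth=0
  ? 235.124.0.115  path d0:H0→d1:-→d2:-→d3:-→d4:-→d5:-→d6:-→d7:-→d8:H2→d9:-→d10:-→d11:-→d12:-→d13:H1→d14:H6  best=H6
  + 235.233.252.0/24 (H0) depth=24
  ? 235.124.160.14  path d0:H0→d1:-→d2:-→d3:-→d4:-→d5:-→d6:-→d7:-→d8:H2→d9:-→d10:-→d11:-→d12:-→d13:H1→d14:H6  best=H6
  + 168.11.75.0/24 (H6) depth=24
  ? 121.170.159.26  path d0:H0  best=H0
  ? 235.126.181.59  path d0:H0→d1:-→d2:-→d3:-→d4:-→d5:-→d6:-→d7:-→d8:H2→d9:-→d10:-→d11:-→d12:-→d13:H1→d14:H6→d15:H1→d16:-→d17:-→d18:-→d19:-→d20:H0→d21:-→d22:-→d23:-→d24:H1→d25:-  best=H1
  + 235.120.0.0/13 (H6) depth=13
  ? 235.124.0.47  path d0:H0→d1:-→d2:-→d3:-→d4:-→d5:-→d6:-→d7:-→d8:H2→d9:-→d10:-→d11:-→d12:-→d13:H6→d14:H6  best=H6

== LOOKUPS ==
["H1","H6","H1","H0","H1","H6","H1","H6","H6","H6","H2","H6","H6","H0","H1","H6"]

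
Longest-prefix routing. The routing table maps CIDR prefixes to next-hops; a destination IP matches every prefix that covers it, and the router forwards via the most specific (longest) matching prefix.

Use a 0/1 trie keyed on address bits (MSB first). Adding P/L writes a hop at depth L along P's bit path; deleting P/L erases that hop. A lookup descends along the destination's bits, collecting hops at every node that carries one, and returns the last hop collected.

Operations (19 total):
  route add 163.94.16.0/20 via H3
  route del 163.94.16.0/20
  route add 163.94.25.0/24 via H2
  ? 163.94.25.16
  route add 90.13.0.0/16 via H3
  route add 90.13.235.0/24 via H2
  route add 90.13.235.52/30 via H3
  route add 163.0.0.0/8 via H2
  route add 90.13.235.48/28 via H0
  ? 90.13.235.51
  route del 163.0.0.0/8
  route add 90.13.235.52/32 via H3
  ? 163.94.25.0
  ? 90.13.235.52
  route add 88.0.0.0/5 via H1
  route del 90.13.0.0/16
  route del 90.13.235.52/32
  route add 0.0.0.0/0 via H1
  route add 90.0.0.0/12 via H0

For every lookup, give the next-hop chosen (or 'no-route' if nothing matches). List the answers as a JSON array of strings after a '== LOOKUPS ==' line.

Apply in order:
  add 163.94.16.0/20 -> H3 at depth 20
  del 163.94.16.0/20 (clear depth 20)
  add 163.94.25.0/24 -> H2 at depth 24
  Q 163.94.25.16: descend 101000110101111000011001 ; hops seen [H2] ; pick H2
  add 90.13.0.0/16 -> H3 at depth 16
  add 90.13.235.0/24 -> H2 at depth 24
  add 90.13.235.52/30 -> H3 at depth 30
  add 163.0.0.0/8 -> H2 at depth 8
  add 90.13.235.48/28 -> H0 at depth 28
  Q 90.13.235.51: descend 01011010000011011110101100110 ; hops seen [H3,H2,H0] ; pick H0
  del 163.0.0.0/8 (clear depth 8)
  add 90.13.235.52/32 -> H3 at depth 32
  Q 163.94.25.0: descend 101000110101111000011001 ; hops seen [H2] ; pick H2
  Q 90.13.235.52: descend 01011010000011011110101100110100 ; hops seen [H3,H2,H0,H3,H3] ; pick H3
  add 88.0.0.0/5 -> H1 at depth 5
  del 90.13.0.0/16 (clear depth 16)
  del 90.13.235.52/32 (clear depth 32)
  add 0.0.0.0/0 -> H1 at depth 0
  add 90.0.0.0/12 -> H0 at depth 12

== LOOKUPS ==
["H2","H0","H2","H3"]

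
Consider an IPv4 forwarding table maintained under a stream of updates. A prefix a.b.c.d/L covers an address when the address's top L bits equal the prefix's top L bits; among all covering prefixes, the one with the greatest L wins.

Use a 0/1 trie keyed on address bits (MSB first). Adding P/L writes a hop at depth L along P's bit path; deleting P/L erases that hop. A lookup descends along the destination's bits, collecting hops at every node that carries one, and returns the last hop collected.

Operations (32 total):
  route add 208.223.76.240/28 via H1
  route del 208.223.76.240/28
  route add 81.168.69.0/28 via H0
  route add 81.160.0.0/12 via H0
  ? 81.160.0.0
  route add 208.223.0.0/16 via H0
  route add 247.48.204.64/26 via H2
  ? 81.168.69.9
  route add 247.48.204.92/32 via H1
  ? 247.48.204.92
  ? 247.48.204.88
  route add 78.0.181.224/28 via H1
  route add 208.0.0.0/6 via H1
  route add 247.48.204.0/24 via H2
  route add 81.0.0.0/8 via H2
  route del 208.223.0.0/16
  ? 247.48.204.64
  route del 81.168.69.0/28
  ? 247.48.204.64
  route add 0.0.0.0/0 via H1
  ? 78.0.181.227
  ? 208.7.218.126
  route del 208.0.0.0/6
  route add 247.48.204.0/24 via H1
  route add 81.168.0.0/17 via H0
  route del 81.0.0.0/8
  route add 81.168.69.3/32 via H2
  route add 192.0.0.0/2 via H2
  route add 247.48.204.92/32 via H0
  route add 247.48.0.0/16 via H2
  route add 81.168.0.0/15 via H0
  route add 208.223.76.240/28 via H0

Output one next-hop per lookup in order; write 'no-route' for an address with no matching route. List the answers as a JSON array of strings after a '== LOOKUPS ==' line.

Apply in order:
  add 208.223.76.240/28 -> H1 at depth 28
  del 208.223.76.240/28 (clear depth 28)
  add 81.168.69.0/28 -> H0 at depth 28
  add 81.160.0.0/12 -> H0 at depth 12
  ? 81.160.0.0  path d0:-→d1:-→d2:-→d3:-→d4:-→d5:-→d6:-→d7:-→d8:-→d9:-→d10:-→d11:-→d12:H0  best=H0
  add 208.223.0.0/16 -> H0 at depth 16
  add 247.48.204.64/26 -> H2 at depth 26
  ? 81.168.69.9  path d0:-→d1:-→d2:-→d3:-→d4:-→d5:-→d6:-→d7:-→d8:-→d9:-→d10:-→d11:-→d12:H0→d13:-→d14:-→d15:-→d16:-→d17:-→d18:-→d19:-→d20:-→d21:-→d22:-→d23:-→d24:-→d25:-→d26:-→d27:-→d28:H0  best=H0
  add 247.48.204.92/32 -> H1 at depth 32
  ? 247.48.204.92  path d0:-→d1:-→d2:-→d3:-→d4:-→d5:-→d6:-→d7:-→d8:-→d9:-→d10:-→d11:-→d12:-→d13:-→d14:-→d15:-→d16:-→d17:-→d18:-→d19:-→d20:-→d21:-→d22:-→d23:-→d24:-→d25:-→d26:H2→d27:-→d28:-→d29:-→d30:-→d31:-→d32:H1  best=H1
  ? 247.48.204.88  path d0:-→d1:-→d2:-→d3:-→d4:-→d5:-→d6:-→d7:-→d8:-→d9:-→d10:-→d11:-→d12:-→d13:-→d14:-→d15:-→d16:-→d17:-→d18:-→d19:-→d20:-→d21:-→d22:-→d23:-→d24:-→d25:-→d26:H2→d27:-→d28:-→d29:-  best=H2
  add 78.0.181.224/28 -> H1 at depth 28
  add 208.0.0.0/6 -> H1 at depth 6
  add 247.48.204.0/24 -> H2 at depth 24
  add 81.0.0.0/8 -> H2 at depth 8
  del 208.223.0.0/16 (clear depth 16)
  ? 247.48.204.64  path d0:-→d1:-→d2:-→d3:-→d4:-→d5:-→d6:-→d7:-→d8:-→d9:-→d10:-→d11:-→d12:-→d13:-→d14:-→d15:-→d16:-→d17:-→d18:-→d19:-→d20:-→d21:-→d22:-→d23:-→d24:H2→d25:-→d26:H2→d27:-  best=H2
  del 81.168.69.0/28 (clear depth 28)
  ? 247.48.204.64  path d0:-→d1:-→d2:-→d3:-→d4:-→d5:-→d6:-→d7:-→d8:-→d9:-→d10:-→d11:-→d12:-→d13:-→d14:-→d15:-→d16:-→d17:-→d18:-→d19:-→d20:-→d21:-→d22:-→d23:-→d24:H2→d25:-→d26:H2→d27:-  best=H2
  add 0.0.0.0/0 -> H1 at depth 0
  ? 78.0.181.227  path d0:H1→d1:-→d2:-→d3:-→d4:-→d5:-→d6:-→d7:-→d8:-→d9:-→d10:-→d11:-→d12:-→d13:-→d14:-→d15:-→d16:-→d17:-→d18:-→d19:-→d20:-→d21:-→d22:-→d23:-→d24:-→d25:-→d26:-→d27:-→d28:H1  best=H1
  ? 208.7.218.126  path d0:H1→d1:-→d2:-→d3:-→d4:-→d5:-→d6:H1→d7:-→d8:-  best=H1
  del 208.0.0.0/6 (clear depth 6)
  add 247.48.204.0/24 -> H1 at depth 24
  add 81.168.0.0/17 -> H0 at depth 17
  del 81.0.0.0/8 (clear depth 8)
  add 81.168.69.3/32 -> H2 at depth 32
  add 192.0.0.0/2 -> H2 at depth 2
  add 247.48.204.92/32 -> H0 at depth 32
  add 247.48.0.0/16 -> H2 at depth 16
  add 81.168.0.0/15 -> H0 at depth 15
  add 208.223.76.240/28 -> H0 at depth 28

== LOOKUPS ==
["H0","H0","H1","H2","H2","H2","H1","H1"]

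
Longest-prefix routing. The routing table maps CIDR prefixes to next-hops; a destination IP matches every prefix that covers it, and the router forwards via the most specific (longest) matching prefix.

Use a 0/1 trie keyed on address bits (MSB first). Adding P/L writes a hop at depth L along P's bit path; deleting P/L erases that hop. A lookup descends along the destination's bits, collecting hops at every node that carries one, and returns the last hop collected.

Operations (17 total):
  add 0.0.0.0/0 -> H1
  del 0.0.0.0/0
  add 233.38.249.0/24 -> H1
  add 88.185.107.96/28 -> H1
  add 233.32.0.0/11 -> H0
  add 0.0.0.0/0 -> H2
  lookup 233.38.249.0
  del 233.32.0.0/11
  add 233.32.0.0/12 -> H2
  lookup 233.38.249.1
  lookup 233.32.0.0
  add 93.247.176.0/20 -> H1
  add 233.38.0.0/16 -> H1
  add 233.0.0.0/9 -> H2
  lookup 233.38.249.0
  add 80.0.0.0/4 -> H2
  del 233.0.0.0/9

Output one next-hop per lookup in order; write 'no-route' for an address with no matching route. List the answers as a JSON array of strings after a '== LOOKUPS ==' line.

Apply in order:
  + 0.0.0.0/0 (H1) depth=0
  del 0.0.0.0/0 (clear depth 0)
  + 233.38.249.0/24 (H1) depth=24
  + 88.185.107.96/28 (H1) depth=28
  + 233.32.0.0/11 (H0) depth=11
  + 0.0.0.0/0 (H2) depth=0
  Q 233.38.249.0: descend 111010010010011011111001 ; hops seen [H2,H0,H1] ; pick H1
  del 233.32.0.0/11 (clear depth 11)
  + 233.32.0.0/12 (H2) depth=12
  Q 233.38.249.1: descend 111010010010011011111001 ; hops seen [H2,H2,H1] ; pick H1
  Q 233.32.0.0: descend 1110100100100 ; hops seen [H2,H2] ; pick H2
  + 93.247.176.0/20 (H1) depth=20
  + 233.38.0.0/16 (H1) depth=16
  + 233.0.0.0/9 (H2) depth=9
  Q 233.38.249.0: descend 111010010010011011111001 ; hops seen [H2,H2,H2,H1,H1] ; pick H1
  + 80.0.0.0/4 (H2) depth=4
  del 233.0.0.0/9 (clear depth 9)

== LOOKUPS ==
["H1","H1","H2","H1"]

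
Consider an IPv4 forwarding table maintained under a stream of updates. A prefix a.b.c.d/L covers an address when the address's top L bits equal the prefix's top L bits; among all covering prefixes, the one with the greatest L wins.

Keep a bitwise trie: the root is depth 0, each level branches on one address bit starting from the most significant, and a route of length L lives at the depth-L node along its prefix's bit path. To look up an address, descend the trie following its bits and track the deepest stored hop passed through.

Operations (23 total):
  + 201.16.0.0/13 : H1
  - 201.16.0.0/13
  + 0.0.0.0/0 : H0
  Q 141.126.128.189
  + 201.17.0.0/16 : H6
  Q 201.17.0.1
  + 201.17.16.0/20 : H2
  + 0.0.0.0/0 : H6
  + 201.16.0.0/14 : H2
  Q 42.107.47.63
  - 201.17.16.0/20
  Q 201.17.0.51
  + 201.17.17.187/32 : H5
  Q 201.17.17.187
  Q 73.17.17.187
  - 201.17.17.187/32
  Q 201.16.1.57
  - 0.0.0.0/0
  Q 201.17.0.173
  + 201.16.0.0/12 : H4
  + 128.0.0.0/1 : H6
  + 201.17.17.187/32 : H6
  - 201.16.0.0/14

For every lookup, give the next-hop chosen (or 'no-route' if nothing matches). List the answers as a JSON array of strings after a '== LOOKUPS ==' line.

Trace:
  add 201.16.0.0/13 -> H1 at depth 13
  - 201.16.0.0/13 clear@13
  add 0.0.0.0/0 -> H0 at depth 0
  lookup 141.126.128.189: bits 1 walk d0:H0→d1:- -> H0
  add 201.17.0.0/16 -> H6 at depth 16
  lookup 201.17.0.1: bits 1100100100010001 walk d0:H0→d1:-→d2:-→d3:-→d4:-→d5:-→d6:-→d7:-→d8:-→d9:-→d10:-→d11:-→d12:-→d13:-→d14:-→d15:-→d16:H6 -> H6
  add 201.17.16.0/20 -> H2 at depth 20
  add 0.0.0.0/0 -> H6 at depth 0
  add 201.16.0.0/14 -> H2 at depth 14
  lookup 42.107.47.63: bits ε walk d0:H6 -> H6
  - 201.17.16.0/20 clear@20
  lookup 201.17.0.51: bits 1100100100010001000 walk d0:H6→d1:-→d2:-→d3:-→d4:-→d5:-→d6:-→d7:-→d8:-→d9:-→d10:-→d11:-→d12:-→d13:-→d14:H2→d15:-→d16:H6→d17:-→d18:-→d19:- -> H6
  add 201.17.17.187/32 -> H5 at depth 32
  lookup 201.17.17.187: bits 11001001000100010001000110111011 walk d0:H6→d1:-→d2:-→d3:-→d4:-→d5:-→d6:-→d7:-→d8:-→d9:-→d10:-→d11:-→d12:-→d13:-→d14:H2→d15:-→d16:H6→d17:-→d18:-→d19:-→d20:-→d21:-→d22:-→d23:-→d24:-→d25:-→d26:-→d27:-→d28:-→d29:-→d30:-→d31:-→d32:H5 -> H5
  lookup 73.17.17.187: bits ε walk d0:H6 -> H6
  - 201.17.17.187/32 clear@32
  lookup 201.16.1.57: bits 110010010001000 walk d0:H6→d1:-→d2:-→d3:-→d4:-→d5:-→d6:-→d7:-→d8:-→d9:-→d10:-→d11:-→d12:-→d13:-→d14:H2→d15:- -> H2
  - 0.0.0.0/0 clear@0
  lookup 201.17.0.173: bits 1100100100010001000 walk d0:-→d1:-→d2:-→d3:-→d4:-→d5:-→d6:-→d7:-→d8:-→d9:-→d10:-→d11:-→d12:-→d13:-→d14:H2→d15:-→d16:H6→d17:-→d18:-→d19:- -> H6
  add 201.16.0.0/12 -> H4 at depth 12
  add 128.0.0.0/1 -> H6 at depth 1
  add 201.17.17.187/32 -> H6 at depth 32
  - 201.16.0.0/14 clear@14

== LOOKUPS ==
["H0","H6","H6","H6","H5","H6","H2","H6"]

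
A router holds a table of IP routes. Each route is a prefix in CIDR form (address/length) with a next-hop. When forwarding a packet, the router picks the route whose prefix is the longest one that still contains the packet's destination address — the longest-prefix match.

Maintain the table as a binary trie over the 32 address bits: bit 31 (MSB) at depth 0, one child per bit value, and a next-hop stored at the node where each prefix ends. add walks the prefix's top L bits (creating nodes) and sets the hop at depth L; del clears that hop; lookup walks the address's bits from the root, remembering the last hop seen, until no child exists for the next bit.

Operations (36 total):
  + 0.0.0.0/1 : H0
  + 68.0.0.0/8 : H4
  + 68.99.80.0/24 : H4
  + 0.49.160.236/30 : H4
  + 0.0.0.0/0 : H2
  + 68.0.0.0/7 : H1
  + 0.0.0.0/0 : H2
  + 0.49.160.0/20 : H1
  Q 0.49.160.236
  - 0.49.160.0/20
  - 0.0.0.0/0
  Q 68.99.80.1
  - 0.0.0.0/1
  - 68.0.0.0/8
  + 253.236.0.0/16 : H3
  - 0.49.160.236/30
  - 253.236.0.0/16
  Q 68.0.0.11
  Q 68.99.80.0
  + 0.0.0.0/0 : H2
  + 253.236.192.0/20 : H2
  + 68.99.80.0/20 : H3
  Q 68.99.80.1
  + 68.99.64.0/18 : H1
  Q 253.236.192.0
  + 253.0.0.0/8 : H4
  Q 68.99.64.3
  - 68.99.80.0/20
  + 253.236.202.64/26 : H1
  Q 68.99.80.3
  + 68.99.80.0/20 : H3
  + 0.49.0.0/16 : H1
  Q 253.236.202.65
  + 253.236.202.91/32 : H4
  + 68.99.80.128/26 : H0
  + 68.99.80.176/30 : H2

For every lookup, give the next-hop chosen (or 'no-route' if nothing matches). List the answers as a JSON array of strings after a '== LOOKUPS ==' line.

Trace:
  add 0.0.0.0/1 -> H0 at depth 1
  add 68.0.0.0/8 -> H4 at depth 8
  add 68.99.80.0/24 -> H4 at depth 24
  add 0.49.160.236/30 -> H4 at depth 30
  add 0.0.0.0/0 -> H2 at depth 0
  add 68.0.0.0/7 -> H1 at depth 7
  add 0.0.0.0/0 -> H2 at depth 0
  add 0.49.160.0/20 -> H1 at depth 20
  ? 0.49.160.236  path d0:H2→d1:H0→d2:-→d3:-→d4:-→d5:-→d6:-→d7:-→d8:-→d9:-→d10:-→d11:-→d12:-→d13:-→d14:-→d15:-→d16:-→d17:-→d18:-→d19:-→d20:H1→d21:-→d22:-→d23:-→d24:-→d25:-→d26:-→d27:-→d28:-→d29:-→d30:H4  best=H4
  del 0.49.160.0/20 (clear depth 20)
  del 0.0.0.0/0 (clear depth 0)
  ? 68.99.80.1  path d0:-→d1:H0→d2:-→d3:-→d4:-→d5:-→d6:-→d7:H1→d8:H4→d9:-→d10:-→d11:-→d12:-→d13:-→d14:-→d15:-→d16:-→d17:-→d18:-→d19:-→d20:-→d21:-→d22:-→d23:-→d24:H4  best=H4
  del 0.0.0.0/1 (clear depth 1)
  del 68.0.0.0/8 (clear depth 8)
  add 253.236.0.0/16 -> H3 at depth 16
  del 0.49.160.236/30 (clear depth 30)
  del 253.236.0.0/16 (clear depth 16)
  ? 68.0.0.11  path d0:-→d1:-→d2:-→d3:-→d4:-→d5:-→d6:-→d7:H1→d8:-→d9:-  best=H1
  ? 68.99.80.0  path d0:-→d1:-→d2:-→d3:-→d4:-→d5:-→d6:-→d7:H1→d8:-→d9:-→d10:-→d11:-→d12:-→d13:-→d14:-→d15:-→d16:-→d17:-→d18:-→d19:-→d20:-→d21:-→d22:-→d23:-→d24:H4  best=H4
  add 0.0.0.0/0 -> H2 at depth 0
  add 253.236.192.0/20 -> H2 at depth 20
  add 68.99.80.0/20 -> H3 at depth 20
  ? 68.99.80.1  path d0:H2→d1:-→d2:-→d3:-→d4:-→d5:-→d6:-→d7:H1→d8:-→d9:-→d10:-→d11:-→d12:-→d13:-→d14:-→d15:-→d16:-→d17:-→d18:-→d19:-→d20:H3→d21:-→d22:-→d23:-→d24:H4  best=H4
  add 68.99.64.0/18 -> H1 at depth 18
  ? 253.236.192.0  path d0:H2→d1:-→d2:-→d3:-→d4:-→d5:-→d6:-→d7:-→d8:-→d9:-→d10:-→d11:-→d12:-→d13:-→d14:-→d15:-→d16:-→d17:-→d18:-→d19:-→d20:H2  best=H2
  add 253.0.0.0/8 -> H4 at depth 8
  ? 68.99.64.3  path d0:H2→d1:-→d2:-→d3:-→d4:-→d5:-→d6:-→d7:H1→d8:-→d9:-→d10:-→d11:-→d12:-→d13:-→d14:-→d15:-→d16:-→d17:-→d18:H1→d19:-  best=H1
  del 68.99.80.0/20 (clear depth 20)
  add 253.236.202.64/26 -> H1 at depth 26
  ? 68.99.80.3  path d0:H2→d1:-→d2:-→d3:-→d4:-→d5:-→d6:-→d7:H1→d8:-→d9:-→d10:-→d11:-→d12:-→d13:-→d14:-→d15:-→d16:-→d17:-→d18:H1→d19:-→d20:-→d21:-→d22:-→d23:-→d24:H4  best=H4
  add 68.99.80.0/20 -> H3 at depth 20
  add 0.49.0.0/16 -> H1 at depth 16
  ? 253.236.202.65  path d0:H2→d1:-→d2:-→d3:-→d4:-→d5:-→d6:-→d7:-→d8:H4→d9:-→d10:-→d11:-→d12:-→d13:-→d14:-→d15:-→d16:-→d17:-→d18:-→d19:-→d20:H2→d21:-→d22:-→d23:-→d24:-→d25:-→d26:H1  best=H1
  add 253.236.202.91/32 -> H4 at depth 32
  add 68.99.80.128/26 -> H0 at depth 26
  add 68.99.80.176/30 -> H2 at depth 30

== LOOKUPS ==
["H4","H4","H1","H4","H4","H2","H1","H4","H1"]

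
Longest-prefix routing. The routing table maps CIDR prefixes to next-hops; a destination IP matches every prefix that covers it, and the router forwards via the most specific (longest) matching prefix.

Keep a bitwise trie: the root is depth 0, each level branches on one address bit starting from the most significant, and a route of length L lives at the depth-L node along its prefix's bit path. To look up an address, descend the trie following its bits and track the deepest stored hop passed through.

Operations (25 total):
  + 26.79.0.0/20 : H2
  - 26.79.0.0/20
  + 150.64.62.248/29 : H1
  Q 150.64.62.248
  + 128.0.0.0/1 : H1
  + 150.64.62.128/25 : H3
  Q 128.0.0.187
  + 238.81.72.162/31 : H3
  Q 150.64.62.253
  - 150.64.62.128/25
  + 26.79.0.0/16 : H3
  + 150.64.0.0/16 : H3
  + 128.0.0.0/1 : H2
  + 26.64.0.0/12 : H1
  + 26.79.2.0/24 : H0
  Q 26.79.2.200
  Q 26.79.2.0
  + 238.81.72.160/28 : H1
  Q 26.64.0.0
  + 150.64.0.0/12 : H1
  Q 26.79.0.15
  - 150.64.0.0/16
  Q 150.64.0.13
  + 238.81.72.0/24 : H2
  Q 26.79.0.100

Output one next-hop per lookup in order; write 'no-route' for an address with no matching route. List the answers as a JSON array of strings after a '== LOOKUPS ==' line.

Apply in order:
  + 26.79.0.0/20 (H2) depth=20
  - 26.79.0.0/20 clear@20
  + 150.64.62.248/29 (H1) depth=29
  Q 150.64.62.248: descend 10010110010000000011111011111 ; hops seen [H1] ; pick H1
  + 128.0.0.0/1 (H1) depth=1
  + 150.64.62.128/25 (H3) depth=25
  Q 128.0.0.187: descend 100 ; hops seen [H1] ; pick H1
  + 238.81.72.162/31 (H3) depth=31
  Q 150.64.62.253: descend 10010110010000000011111011111 ; hops seen [H1,H3,H1] ; pick H1
  - 150.64.62.128/25 clear@25
  + 26.79.0.0/16 (H3) depth=16
  + 150.64.0.0/16 (H3) depth=16
  + 128.0.0.0/1 (H2) depth=1
  + 26.64.0.0/12 (H1) depth=12
  + 26.79.2.0/24 (H0) depth=24
  Q 26.79.2.200: descend 000110100100111100000010 ; hops seen [H1,H3,H0] ; pick H0
  Q 26.79.2.0: descend 000110100100111100000010 ; hops seen [H1,H3,H0] ; pick H0
  + 238.81.72.160/28 (H1) depth=28
  Q 26.64.0.0: descend 000110100100 ; hops seen [H1] ; pick H1
  + 150.64.0.0/12 (H1) depth=12
  Q 26.79.0.15: descend 0001101001001111000000 ; hops seen [H1,H3] ; pick H3
  - 150.64.0.0/16 clear@16
  Q 150.64.0.13: descend 100101100100000000 ; hops seen [H2,H1] ; pick H1
  + 238.81.72.0/24 (H2) depth=24
  Q 26.79.0.100: descend 0001101001001111000000 ; hops seen [H1,H3] ; pick H3

== LOOKUPS ==
["H1","H1","H1","H0","H0","H1","H3","H1","H3"]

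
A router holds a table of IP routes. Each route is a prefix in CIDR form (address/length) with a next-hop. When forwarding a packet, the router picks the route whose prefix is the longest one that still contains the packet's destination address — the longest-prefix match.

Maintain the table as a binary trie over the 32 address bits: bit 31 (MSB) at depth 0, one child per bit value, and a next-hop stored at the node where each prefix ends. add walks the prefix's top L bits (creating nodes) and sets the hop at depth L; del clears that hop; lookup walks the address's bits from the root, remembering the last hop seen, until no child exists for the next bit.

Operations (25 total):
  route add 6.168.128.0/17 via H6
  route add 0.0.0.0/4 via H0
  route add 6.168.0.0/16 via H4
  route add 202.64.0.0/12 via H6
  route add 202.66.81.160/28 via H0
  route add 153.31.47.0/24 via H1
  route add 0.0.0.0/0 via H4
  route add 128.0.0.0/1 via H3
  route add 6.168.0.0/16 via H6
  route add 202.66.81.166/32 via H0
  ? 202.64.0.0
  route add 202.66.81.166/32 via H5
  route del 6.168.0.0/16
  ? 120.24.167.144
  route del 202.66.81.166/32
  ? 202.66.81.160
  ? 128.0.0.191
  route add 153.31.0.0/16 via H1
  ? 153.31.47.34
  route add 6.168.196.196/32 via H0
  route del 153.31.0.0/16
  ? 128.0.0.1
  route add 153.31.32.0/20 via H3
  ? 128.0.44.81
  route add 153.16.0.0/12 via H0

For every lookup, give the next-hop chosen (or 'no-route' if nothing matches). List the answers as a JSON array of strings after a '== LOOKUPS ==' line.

Trace:
  add 6.168.128.0/17 -> H6 at depth 17
  add 0.0.0.0/4 -> H0 at depth 4
  add 6.168.0.0/16 -> H4 at depth 16
  add 202.64.0.0/12 -> H6 at depth 12
  add 202.66.81.160/28 -> H0 at depth 28
  add 153.31.47.0/24 -> H1 at depth 24
  add 0.0.0.0/0 -> H4 at depth 0
  add 128.0.0.0/1 -> H3 at depth 1
  add 6.168.0.0/16 -> H6 at depth 16
  add 202.66.81.166/32 -> H0 at depth 32
  Q 202.64.0.0: descend 11001010010000 ; hops seen [H4,H3,H6] ; pick H6
  add 202.66.81.166/32 -> H5 at depth 32
  del 6.168.0.0/16 (clear depth 16)
  Q 120.24.167.144: descend 0 ; hops seen [H4] ; pick H4
  del 202.66.81.166/32 (clear depth 32)
  Q 202.66.81.160: descend 11001010010000100101000110100 ; hops seen [H4,H3,H6,H0] ; pick H0
  Q 128.0.0.191: descend 100 ; hops seen [H4,H3] ; pick H3
  add 153.31.0.0/16 -> H1 at depth 16
  Q 153.31.47.34: descend 100110010001111100101111 ; hops seen [H4,H3,H1,H1] ; pick H1
  add 6.168.196.196/32 -> H0 at depth 32
  del 153.31.0.0/16 (clear depth 16)
  Q 128.0.0.1: descend 100 ; hops seen [H4,H3] ; pick H3
  add 153.31.32.0/20 -> H3 at depth 20
  Q 128.0.44.81: descend 100 ; hops seen [H4,H3] ; pick H3
  add 153.16.0.0/12 -> H0 at depth 12

== LOOKUPS ==
["H6","H4","H0","H3","H1","H3","H3"]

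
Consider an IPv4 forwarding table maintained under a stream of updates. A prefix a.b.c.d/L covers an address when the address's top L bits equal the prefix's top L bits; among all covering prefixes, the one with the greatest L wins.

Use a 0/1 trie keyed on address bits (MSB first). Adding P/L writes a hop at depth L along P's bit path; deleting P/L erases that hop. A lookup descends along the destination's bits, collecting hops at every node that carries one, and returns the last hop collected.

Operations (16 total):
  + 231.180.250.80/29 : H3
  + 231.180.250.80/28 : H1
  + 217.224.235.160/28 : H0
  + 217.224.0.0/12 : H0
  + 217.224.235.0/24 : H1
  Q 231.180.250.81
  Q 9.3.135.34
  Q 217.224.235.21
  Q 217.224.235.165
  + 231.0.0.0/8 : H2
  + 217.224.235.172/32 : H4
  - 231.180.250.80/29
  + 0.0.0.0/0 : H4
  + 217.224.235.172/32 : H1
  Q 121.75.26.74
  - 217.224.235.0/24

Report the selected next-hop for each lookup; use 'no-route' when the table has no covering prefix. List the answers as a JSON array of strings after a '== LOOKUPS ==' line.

Apply in order:
  + 231.180.250.80/29 (H3) depth=29
  + 231.180.250.80/28 (H1) depth=28
  + 217.224.235.160/28 (H0) depth=28
  + 217.224.0.0/12 (H0) depth=12
  + 217.224.235.0/24 (H1) depth=24
  ? 231.180.250.81  path d0:-→d1:-→d2:-→d3:-→d4:-→d5:-→d6:-→d7:-→d8:-→d9:-→d10:-→d11:-→d12:-→d13:-→d14:-→d15:-→d16:-→d17:-→d18:-→d19:-→d20:-→d21:-→d22:-→d23:-→d24:-→d25:-→d26:-→d27:-→d28:H1→d29:H3  best=H3
  ? 9.3.135.34  path d0:-  best=no-route
  ? 217.224.235.21  path d0:-→d1:-→d2:-→d3:-→d4:-→d5:-→d6:-→d7:-→d8:-→d9:-→d10:-→d11:-→d12:H0→d13:-→d14:-→d15:-→d16:-→d17:-→d18:-→d19:-→d20:-→d21:-→d22:-→d23:-→d24:H1  best=H1
  ? 217.224.235.165  path d0:-→d1:-→d2:-→d3:-→d4:-→d5:-→d6:-→d7:-→d8:-→d9:-→d10:-→d11:-→d12:H0→d13:-→d14:-→d15:-→d16:-→d17:-→d18:-→d19:-→d20:-→d21:-→d22:-→d23:-→d24:H1→d25:-→d26:-→d27:-→d28:H0  best=H0
  + 231.0.0.0/8 (H2) depth=8
  + 217.224.235.172/32 (H4) depth=32
  - 231.180.250.80/29 clear@29
  + 0.0.0.0/0 (H4) depth=0
  + 217.224.235.172/32 (H1) depth=32
  ? 121.75.26.74  path d0:H4  best=H4
  - 217.224.235.0/24 clear@24

== LOOKUPS ==
["H3","no-route","H1","H0","H4"]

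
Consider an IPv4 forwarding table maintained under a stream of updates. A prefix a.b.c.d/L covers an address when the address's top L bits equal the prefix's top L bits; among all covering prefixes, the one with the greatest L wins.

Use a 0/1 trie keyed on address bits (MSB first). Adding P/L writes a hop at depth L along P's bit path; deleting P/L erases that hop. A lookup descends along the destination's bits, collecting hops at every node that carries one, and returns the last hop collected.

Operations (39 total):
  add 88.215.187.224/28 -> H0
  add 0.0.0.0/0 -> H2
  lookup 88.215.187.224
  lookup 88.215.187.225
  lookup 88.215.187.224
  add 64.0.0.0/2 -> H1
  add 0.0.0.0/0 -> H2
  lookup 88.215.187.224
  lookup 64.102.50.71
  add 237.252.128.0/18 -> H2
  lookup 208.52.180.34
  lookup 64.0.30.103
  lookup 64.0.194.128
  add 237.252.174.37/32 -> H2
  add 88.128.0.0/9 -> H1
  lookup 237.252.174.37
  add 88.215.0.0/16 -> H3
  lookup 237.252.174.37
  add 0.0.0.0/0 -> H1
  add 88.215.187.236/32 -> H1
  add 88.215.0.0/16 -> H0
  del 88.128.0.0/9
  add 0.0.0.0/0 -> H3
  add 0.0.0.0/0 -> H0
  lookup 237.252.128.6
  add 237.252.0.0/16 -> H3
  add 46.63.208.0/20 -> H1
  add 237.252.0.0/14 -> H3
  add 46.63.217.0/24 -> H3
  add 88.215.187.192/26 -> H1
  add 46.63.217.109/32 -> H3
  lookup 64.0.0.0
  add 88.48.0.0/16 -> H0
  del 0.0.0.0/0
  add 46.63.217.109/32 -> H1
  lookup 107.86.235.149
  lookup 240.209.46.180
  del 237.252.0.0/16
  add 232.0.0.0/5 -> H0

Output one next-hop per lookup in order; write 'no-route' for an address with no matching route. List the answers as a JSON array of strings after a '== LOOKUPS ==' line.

Trace:
  + 88.215.187.224/28 (H0) depth=28
  + 0.0.0.0/0 (H2) depth=0
  ? 88.215.187.224  path d0:H2→d1:-→d2:-→d3:-→d4:-→d5:-→d6:-→d7:-→d8:-→d9:-→d10:-→d11:-→d12:-→d13:-→d14:-→d15:-→d16:-→d17:-→d18:-→d19:-→d20:-→d21:-→d22:-→d23:-→d24:-→d25:-→d26:-→d27:-→d28:H0  best=H0
  ? 88.215.187.225  path d0:H2→d1:-→d2:-→d3:-→d4:-→d5:-→d6:-→d7:-→d8:-→d9:-→d10:-→d11:-→d12:-→d13:-→d14:-→d15:-→d16:-→d17:-→d18:-→d19:-→d20:-→d21:-→d22:-→d23:-→d24:-→d25:-→d26:-→d27:-→d28:H0  best=H0
  ? 88.215.187.224  path d0:H2→d1:-→d2:-→d3:-→d4:-→d5:-→d6:-→d7:-→d8:-→d9:-→d10:-→d11:-→d12:-→d13:-→d14:-→d15:-→d16:-→d17:-→d18:-→d19:-→d20:-→d21:-→d22:-→d23:-→d24:-→d25:-→d26:-→d27:-→d28:H0  best=H0
  + 64.0.0.0/2 (H1) depth=2
  + 0.0.0.0/0 (H2) depth=0
  ? 88.215.187.224  path d0:H2→d1:-→d2:H1→d3:-→d4:-→d5:-→d6:-→d7:-→d8:-→d9:-→d10:-→d11:-→d12:-→d13:-→d14:-→d15:-→d16:-→d17:-→d18:-→d19:-→d20:-→d21:-→d22:-→d23:-→d24:-→d25:-→d26:-→d27:-→d28:H0  best=H0
  ? 64.102.50.71  path d0:H2→d1:-→d2:H1→d3:-  best=H1
  + 237.252.128.0/18 (H2) depth=18
  ? 208.52.180.34  path d0:H2→d1:-→d2:-  best=H2
  ? 64.0.30.103  path d0:H2→d1:-→d2:H1→d3:-  best=H1
  ? 64.0.194.128  path d0:H2→d1:-→d2:H1→d3:-  best=H1
  + 237.252.174.37/32 (H2) depth=32
  + 88.128.0.0/9 (H1) depth=9
  ? 237.252.174.37  path d0:H2→d1:-→d2:-→d3:-→d4:-→d5:-→d6:-→d7:-→d8:-→d9:-→d10:-→d11:-→d12:-→d13:-→d14:-→d15:-→d16:-→d17:-→d18:H2→d19:-→d20:-→d21:-→d22:-→d23:-→d24:-→d25:-→d26:-→d27:-→d28:-→d29:-→d30:-→d31:-→d32:H2  best=H2
  + 88.215.0.0/16 (H3) depth=16
  ? 237.252.174.37  path d0:H2→d1:-→d2:-→d3:-→d4:-→d5:-→d6:-→d7:-→d8:-→d9:-→d10:-→d11:-→d12:-→d13:-→d14:-→d15:-→d16:-→d17:-→d18:H2→d19:-→d20:-→d21:-→d22:-→d23:-→d24:-→d25:-→d26:-→d27:-→d28:-→d29:-→d30:-→d31:-→d32:H2  best=H2
  + 0.0.0.0/0 (H1) depth=0
  + 88.215.187.236/32 (H1) depth=32
  + 88.215.0.0/16 (H0) depth=16
  - 88.128.0.0/9 clear@9
  + 0.0.0.0/0 (H3) depth=0
  + 0.0.0.0/0 (H0) depth=0
  ? 237.252.128.6  path d0:H0→d1:-→d2:-→d3:-→d4:-→d5:-→d6:-→d7:-→d8:-→d9:-→d10:-→d11:-→d12:-→d13:-→d14:-→d15:-→d16:-→d17:-→d18:H2  best=H2
  + 237.252.0.0/16 (H3) depth=16
  + 46.63.208.0/20 (H1) depth=20
  + 237.252.0.0/14 (H3) depth=14
  + 46.63.217.0/24 (H3) depth=24
  + 88.215.187.192/26 (H1) depth=26
  + 46.63.217.109/32 (H3) depth=32
  ? 64.0.0.0  path d0:H0→d1:-→d2:H1→d3:-  best=H1
  + 88.48.0.0/16 (H0) depth=16
  - 0.0.0.0/0 clear@0
  + 46.63.217.109/32 (H1) depth=32
  ? 107.86.235.149  path d0:-→d1:-→d2:H1  best=H1
  ? 240.209.46.180  path d0:-→d1:-→d2:-→d3:-  best=no-route
  - 237.252.0.0/16 clear@16
  + 232.0.0.0/5 (H0) depth=5

== LOOKUPS ==
["H0","H0","H0","H0","H1","H2","H1","H1","H2","H2","H2","H1","H1","no-route"]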